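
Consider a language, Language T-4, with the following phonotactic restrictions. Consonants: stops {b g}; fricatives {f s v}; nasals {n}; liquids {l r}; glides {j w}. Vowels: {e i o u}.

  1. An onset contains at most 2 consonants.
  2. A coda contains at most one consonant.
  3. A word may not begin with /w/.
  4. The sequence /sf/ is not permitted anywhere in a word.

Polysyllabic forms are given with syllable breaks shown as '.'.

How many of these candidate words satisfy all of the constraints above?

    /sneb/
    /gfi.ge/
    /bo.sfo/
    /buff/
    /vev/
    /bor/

/sneb/ — σ1 onset /sn/ (2C), coda /b/ ok → well-formed
/gfi.ge/ — σ1 onset /gf/ (2C), coda /∅/ ok; σ2 onset /g/, coda /∅/ ok → well-formed
/bo.sfo/ — violates constraint 4: contains banned sequence /sf/ → ill-formed
/buff/ — violates constraint 2: syllable 1 coda /ff/ has 2 consonants (> 1) → ill-formed
/vev/ — σ1 onset /v/, coda /v/ ok → well-formed
/bor/ — σ1 onset /b/, coda /r/ ok → well-formed
Well-formed: /sneb/, /gfi.ge/, /vev/, /bor/ → 4.

4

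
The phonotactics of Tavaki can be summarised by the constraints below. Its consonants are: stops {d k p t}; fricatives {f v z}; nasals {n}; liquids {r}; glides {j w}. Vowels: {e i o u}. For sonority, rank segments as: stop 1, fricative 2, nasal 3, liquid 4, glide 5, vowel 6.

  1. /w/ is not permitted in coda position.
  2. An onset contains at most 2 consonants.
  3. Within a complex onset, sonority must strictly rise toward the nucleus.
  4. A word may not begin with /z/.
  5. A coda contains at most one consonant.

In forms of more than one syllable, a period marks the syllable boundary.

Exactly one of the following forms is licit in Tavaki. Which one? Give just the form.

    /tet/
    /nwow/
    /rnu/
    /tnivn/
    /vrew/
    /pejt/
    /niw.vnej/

/tet/

/tet/ — σ1 onset /t/, coda /t/ ok → licit
/nwow/ — violates constraint 1: syllable 1 coda contains /w/ → illicit
/rnu/ — violates constraint 3: syllable 1 onset /rn/: /r/ (liquid, 4) → /n/ (nasal, 3) does not rise → illicit
/tnivn/ — violates constraint 5: syllable 1 coda /vn/ has 2 consonants (> 1) → illicit
/vrew/ — violates constraint 1: syllable 1 coda contains /w/ → illicit
/pejt/ — violates constraint 5: syllable 1 coda /jt/ has 2 consonants (> 1) → illicit
/niw.vnej/ — violates constraint 1: syllable 1 coda contains /w/ → illicit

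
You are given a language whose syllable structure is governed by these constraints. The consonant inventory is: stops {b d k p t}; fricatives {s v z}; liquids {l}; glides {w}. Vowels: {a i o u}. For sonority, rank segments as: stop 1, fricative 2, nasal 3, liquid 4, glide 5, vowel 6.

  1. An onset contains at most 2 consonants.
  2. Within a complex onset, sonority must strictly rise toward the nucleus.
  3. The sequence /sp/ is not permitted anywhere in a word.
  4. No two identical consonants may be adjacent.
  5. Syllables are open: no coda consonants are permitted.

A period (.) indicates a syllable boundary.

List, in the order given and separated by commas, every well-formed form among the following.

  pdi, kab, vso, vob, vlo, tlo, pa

vlo, tlo, pa

pdi — violates constraint 2: syllable 1 onset /pd/: /p/ (stop, 1) → /d/ (stop, 1) does not rise → ill-formed
kab — violates constraint 5: syllable 1 coda /b/ has 1 consonant (> 0) → ill-formed
vso — violates constraint 2: syllable 1 onset /vs/: /v/ (fricative, 2) → /s/ (fricative, 2) does not rise → ill-formed
vob — violates constraint 5: syllable 1 coda /b/ has 1 consonant (> 0) → ill-formed
vlo — σ1 onset /vl/ (2→4 rises), coda /∅/ ok → well-formed
tlo — σ1 onset /tl/ (1→4 rises), coda /∅/ ok → well-formed
pa — σ1 onset /p/, coda /∅/ ok → well-formed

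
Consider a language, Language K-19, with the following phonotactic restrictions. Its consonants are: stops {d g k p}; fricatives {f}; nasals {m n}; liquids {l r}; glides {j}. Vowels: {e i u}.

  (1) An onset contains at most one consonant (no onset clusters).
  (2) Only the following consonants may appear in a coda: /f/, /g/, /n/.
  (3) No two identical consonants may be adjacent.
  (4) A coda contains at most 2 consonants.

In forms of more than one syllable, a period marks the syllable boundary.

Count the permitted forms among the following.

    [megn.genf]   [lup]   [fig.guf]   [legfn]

[megn.genf] — σ1 onset /m/, coda /gn/ (2C) ok; σ2 onset /g/, coda /nf/ (2C) ok → permitted
[lup] — violates constraint 2: syllable 1 coda contains /p/, which is not a licensed coda consonant → not permitted
[fig.guf] — violates constraint 3: adjacent identical consonants /gg/ → not permitted
[legfn] — violates constraint 4: syllable 1 coda /gfn/ has 3 consonants (> 2) → not permitted
Permitted: [megn.genf] → 1.

1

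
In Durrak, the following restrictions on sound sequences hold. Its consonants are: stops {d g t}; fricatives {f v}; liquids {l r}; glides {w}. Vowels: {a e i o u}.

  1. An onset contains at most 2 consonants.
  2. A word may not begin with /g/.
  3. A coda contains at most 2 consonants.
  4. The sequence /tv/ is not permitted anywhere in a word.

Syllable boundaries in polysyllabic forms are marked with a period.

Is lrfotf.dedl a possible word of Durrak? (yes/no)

lrfotf.dedl — violates constraint 1: syllable 1 onset /lrf/ has 3 consonants (> 2) → not permitted

no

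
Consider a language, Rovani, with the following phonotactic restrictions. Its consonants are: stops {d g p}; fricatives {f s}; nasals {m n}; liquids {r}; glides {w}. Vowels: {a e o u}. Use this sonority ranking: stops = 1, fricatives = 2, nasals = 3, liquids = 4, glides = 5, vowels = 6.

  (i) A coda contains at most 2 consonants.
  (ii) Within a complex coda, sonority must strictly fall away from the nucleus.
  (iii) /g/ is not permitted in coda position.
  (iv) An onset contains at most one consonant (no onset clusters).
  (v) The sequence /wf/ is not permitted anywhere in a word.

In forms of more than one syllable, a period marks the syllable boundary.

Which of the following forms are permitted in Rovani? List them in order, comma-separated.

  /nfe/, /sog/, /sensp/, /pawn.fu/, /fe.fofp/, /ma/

/pawn.fu/, /fe.fofp/, /ma/

/nfe/ — violates constraint (iv): syllable 1 onset /nf/ has 2 consonants (> 1) → not permitted
/sog/ — violates constraint (iii): syllable 1 coda contains /g/ → not permitted
/sensp/ — violates constraint (i): syllable 1 coda /nsp/ has 3 consonants (> 2) → not permitted
/pawn.fu/ — σ1 onset /p/, coda /wn/ (5→3 falls) ok; σ2 onset /f/, coda /∅/ ok → permitted
/fe.fofp/ — σ1 onset /f/, coda /∅/ ok; σ2 onset /f/, coda /fp/ (2→1 falls) ok → permitted
/ma/ — σ1 onset /m/, coda /∅/ ok → permitted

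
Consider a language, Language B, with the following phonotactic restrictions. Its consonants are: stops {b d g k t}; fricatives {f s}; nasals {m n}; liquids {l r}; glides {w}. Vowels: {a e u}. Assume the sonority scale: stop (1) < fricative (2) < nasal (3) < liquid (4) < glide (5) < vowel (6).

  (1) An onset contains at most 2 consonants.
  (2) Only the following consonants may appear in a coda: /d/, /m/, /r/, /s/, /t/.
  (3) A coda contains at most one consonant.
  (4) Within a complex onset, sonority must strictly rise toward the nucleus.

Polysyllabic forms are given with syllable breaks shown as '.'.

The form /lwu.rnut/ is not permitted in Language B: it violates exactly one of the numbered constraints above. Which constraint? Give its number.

/lwu.rnut/: syllable 2 onset /rn/: /r/ (liquid, 4) → /n/ (nasal, 3) does not rise.
This is a violation of constraint 4: "Within a complex onset, sonority must strictly rise toward the nucleus."
The remaining constraints (1, 2, 3) are satisfied.

4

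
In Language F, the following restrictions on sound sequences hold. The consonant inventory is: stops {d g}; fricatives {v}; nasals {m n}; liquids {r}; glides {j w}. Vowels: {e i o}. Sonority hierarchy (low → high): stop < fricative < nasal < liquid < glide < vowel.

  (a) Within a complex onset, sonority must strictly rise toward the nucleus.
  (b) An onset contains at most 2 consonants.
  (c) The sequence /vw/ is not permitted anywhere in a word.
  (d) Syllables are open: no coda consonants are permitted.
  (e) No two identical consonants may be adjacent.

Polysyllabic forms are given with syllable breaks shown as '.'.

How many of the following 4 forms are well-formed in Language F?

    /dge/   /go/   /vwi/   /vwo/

/dge/ — violates constraint (a): syllable 1 onset /dg/: /d/ (stop, 1) → /g/ (stop, 1) does not rise → ill-formed
/go/ — σ1 onset /g/, coda /∅/ ok → well-formed
/vwi/ — violates constraint (c): contains banned sequence /vw/ → ill-formed
/vwo/ — violates constraint (c): contains banned sequence /vw/ → ill-formed
Well-formed: /go/ → 1.

1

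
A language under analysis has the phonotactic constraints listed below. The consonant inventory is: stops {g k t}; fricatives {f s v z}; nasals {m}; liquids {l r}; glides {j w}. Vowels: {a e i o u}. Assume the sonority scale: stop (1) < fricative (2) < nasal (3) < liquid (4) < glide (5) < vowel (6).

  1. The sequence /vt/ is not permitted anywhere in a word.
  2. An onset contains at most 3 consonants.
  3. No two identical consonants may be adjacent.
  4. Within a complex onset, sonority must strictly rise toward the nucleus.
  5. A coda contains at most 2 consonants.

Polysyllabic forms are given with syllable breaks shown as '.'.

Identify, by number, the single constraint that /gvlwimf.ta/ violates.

2

/gvlwimf.ta/: syllable 1 onset /gvlw/ has 4 consonants (> 3).
This is a violation of constraint 2: "An onset contains at most 3 consonants."
The remaining constraints (1, 3, 4, 5) are satisfied.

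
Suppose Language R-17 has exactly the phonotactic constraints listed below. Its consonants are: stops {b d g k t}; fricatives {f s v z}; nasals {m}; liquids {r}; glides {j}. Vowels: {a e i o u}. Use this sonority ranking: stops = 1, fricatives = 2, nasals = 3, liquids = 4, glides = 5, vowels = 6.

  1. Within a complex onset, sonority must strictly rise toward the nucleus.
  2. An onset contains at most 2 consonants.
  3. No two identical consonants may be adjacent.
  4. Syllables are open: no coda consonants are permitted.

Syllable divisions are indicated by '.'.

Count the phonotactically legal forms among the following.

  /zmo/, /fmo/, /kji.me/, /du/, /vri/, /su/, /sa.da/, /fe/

8

/zmo/ — σ1 onset /zm/ (2→3 rises), coda /∅/ ok → phonotactically legal
/fmo/ — σ1 onset /fm/ (2→3 rises), coda /∅/ ok → phonotactically legal
/kji.me/ — σ1 onset /kj/ (1→5 rises), coda /∅/ ok; σ2 onset /m/, coda /∅/ ok → phonotactically legal
/du/ — σ1 onset /d/, coda /∅/ ok → phonotactically legal
/vri/ — σ1 onset /vr/ (2→4 rises), coda /∅/ ok → phonotactically legal
/su/ — σ1 onset /s/, coda /∅/ ok → phonotactically legal
/sa.da/ — σ1 onset /s/, coda /∅/ ok; σ2 onset /d/, coda /∅/ ok → phonotactically legal
/fe/ — σ1 onset /f/, coda /∅/ ok → phonotactically legal
Phonotactically legal: /zmo/, /fmo/, /kji.me/, /du/, /vri/, /su/, /sa.da/, /fe/ → 8.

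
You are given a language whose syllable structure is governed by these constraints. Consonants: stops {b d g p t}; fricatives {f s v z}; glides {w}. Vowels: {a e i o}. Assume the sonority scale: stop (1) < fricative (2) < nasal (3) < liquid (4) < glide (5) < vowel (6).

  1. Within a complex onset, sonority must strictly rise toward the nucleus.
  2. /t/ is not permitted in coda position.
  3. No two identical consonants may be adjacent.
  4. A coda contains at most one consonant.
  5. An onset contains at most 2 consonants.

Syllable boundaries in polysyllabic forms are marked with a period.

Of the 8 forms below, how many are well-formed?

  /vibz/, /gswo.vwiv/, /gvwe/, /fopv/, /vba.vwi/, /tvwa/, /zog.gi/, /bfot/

/vibz/ — violates constraint 4: syllable 1 coda /bz/ has 2 consonants (> 1) → ill-formed
/gswo.vwiv/ — violates constraint 5: syllable 1 onset /gsw/ has 3 consonants (> 2) → ill-formed
/gvwe/ — violates constraint 5: syllable 1 onset /gvw/ has 3 consonants (> 2) → ill-formed
/fopv/ — violates constraint 4: syllable 1 coda /pv/ has 2 consonants (> 1) → ill-formed
/vba.vwi/ — violates constraint 1: syllable 1 onset /vb/: /v/ (fricative, 2) → /b/ (stop, 1) does not rise → ill-formed
/tvwa/ — violates constraint 5: syllable 1 onset /tvw/ has 3 consonants (> 2) → ill-formed
/zog.gi/ — violates constraint 3: adjacent identical consonants /gg/ → ill-formed
/bfot/ — violates constraint 2: syllable 1 coda contains /t/ → ill-formed
No form is well-formed → 0.

0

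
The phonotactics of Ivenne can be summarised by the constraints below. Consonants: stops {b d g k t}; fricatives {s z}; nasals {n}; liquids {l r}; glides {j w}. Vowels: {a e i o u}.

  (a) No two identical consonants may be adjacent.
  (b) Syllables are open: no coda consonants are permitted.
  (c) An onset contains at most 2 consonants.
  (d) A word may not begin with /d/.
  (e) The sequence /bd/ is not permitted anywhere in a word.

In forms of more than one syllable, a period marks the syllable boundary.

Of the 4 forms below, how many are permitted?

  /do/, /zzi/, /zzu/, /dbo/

/do/ — violates constraint (d): word begins with /d/ → not permitted
/zzi/ — violates constraint (a): adjacent identical consonants /zz/ → not permitted
/zzu/ — violates constraint (a): adjacent identical consonants /zz/ → not permitted
/dbo/ — violates constraint (d): word begins with /d/ → not permitted
No form is permitted → 0.

0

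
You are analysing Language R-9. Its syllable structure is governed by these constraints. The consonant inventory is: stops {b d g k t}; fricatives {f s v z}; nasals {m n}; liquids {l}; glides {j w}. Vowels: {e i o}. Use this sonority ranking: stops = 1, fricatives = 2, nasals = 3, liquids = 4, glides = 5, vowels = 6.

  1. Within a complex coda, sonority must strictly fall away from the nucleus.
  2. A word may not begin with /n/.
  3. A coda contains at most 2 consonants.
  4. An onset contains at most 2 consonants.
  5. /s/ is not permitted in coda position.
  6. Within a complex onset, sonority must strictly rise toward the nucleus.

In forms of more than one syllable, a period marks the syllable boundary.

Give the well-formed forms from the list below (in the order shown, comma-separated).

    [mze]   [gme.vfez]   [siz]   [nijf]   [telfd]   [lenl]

[mze] — violates constraint 6: syllable 1 onset /mz/: /m/ (nasal, 3) → /z/ (fricative, 2) does not rise → ill-formed
[gme.vfez] — violates constraint 6: syllable 2 onset /vf/: /v/ (fricative, 2) → /f/ (fricative, 2) does not rise → ill-formed
[siz] — σ1 onset /s/, coda /z/ ok → well-formed
[nijf] — violates constraint 2: word begins with /n/ → ill-formed
[telfd] — violates constraint 3: syllable 1 coda /lfd/ has 3 consonants (> 2) → ill-formed
[lenl] — violates constraint 1: syllable 1 coda /nl/: /n/ (nasal, 3) → /l/ (liquid, 4) does not fall → ill-formed

[siz]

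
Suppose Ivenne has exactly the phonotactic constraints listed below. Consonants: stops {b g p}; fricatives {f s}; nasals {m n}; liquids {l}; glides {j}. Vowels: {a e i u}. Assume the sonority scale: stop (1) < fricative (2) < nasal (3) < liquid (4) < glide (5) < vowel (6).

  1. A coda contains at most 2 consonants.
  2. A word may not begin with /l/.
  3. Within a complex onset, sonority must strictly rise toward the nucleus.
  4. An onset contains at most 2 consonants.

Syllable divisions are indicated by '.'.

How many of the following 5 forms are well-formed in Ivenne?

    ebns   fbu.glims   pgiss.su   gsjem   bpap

ebns — violates constraint 1: syllable 1 coda /bns/ has 3 consonants (> 2) → ill-formed
fbu.glims — violates constraint 3: syllable 1 onset /fb/: /f/ (fricative, 2) → /b/ (stop, 1) does not rise → ill-formed
pgiss.su — violates constraint 3: syllable 1 onset /pg/: /p/ (stop, 1) → /g/ (stop, 1) does not rise → ill-formed
gsjem — violates constraint 4: syllable 1 onset /gsj/ has 3 consonants (> 2) → ill-formed
bpap — violates constraint 3: syllable 1 onset /bp/: /b/ (stop, 1) → /p/ (stop, 1) does not rise → ill-formed
No form is well-formed → 0.

0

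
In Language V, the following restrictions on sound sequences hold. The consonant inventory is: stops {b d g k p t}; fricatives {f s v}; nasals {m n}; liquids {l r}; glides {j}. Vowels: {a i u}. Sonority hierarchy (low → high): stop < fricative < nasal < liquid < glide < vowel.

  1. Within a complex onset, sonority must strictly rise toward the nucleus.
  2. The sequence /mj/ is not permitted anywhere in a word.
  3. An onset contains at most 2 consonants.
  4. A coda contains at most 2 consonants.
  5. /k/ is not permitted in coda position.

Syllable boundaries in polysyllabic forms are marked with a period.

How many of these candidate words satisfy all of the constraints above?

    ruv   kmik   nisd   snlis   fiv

ruv — σ1 onset /r/, coda /v/ ok → permitted
kmik — violates constraint 5: syllable 1 coda contains /k/ → not permitted
nisd — σ1 onset /n/, coda /sd/ (2C) ok → permitted
snlis — violates constraint 3: syllable 1 onset /snl/ has 3 consonants (> 2) → not permitted
fiv — σ1 onset /f/, coda /v/ ok → permitted
Permitted: ruv, nisd, fiv → 3.

3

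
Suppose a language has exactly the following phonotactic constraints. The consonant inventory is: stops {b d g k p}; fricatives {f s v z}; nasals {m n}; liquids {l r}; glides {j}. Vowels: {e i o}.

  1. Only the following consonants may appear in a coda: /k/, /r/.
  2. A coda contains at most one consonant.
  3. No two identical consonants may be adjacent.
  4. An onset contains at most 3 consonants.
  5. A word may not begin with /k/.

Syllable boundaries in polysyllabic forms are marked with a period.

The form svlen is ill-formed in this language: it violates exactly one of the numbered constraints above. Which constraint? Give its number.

svlen: syllable 1 coda contains /n/, which is not a licensed coda consonant.
This is a violation of constraint 1: "Only the following consonants may appear in a coda: /k/, /r/."
The remaining constraints (2, 3, 4, 5) are satisfied.

1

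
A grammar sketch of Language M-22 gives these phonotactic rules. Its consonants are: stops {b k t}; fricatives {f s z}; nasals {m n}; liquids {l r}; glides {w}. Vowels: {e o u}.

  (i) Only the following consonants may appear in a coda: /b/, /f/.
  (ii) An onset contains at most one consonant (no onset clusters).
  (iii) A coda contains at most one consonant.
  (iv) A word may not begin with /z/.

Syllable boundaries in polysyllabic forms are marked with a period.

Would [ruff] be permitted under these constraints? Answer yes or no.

no

[ruff] — violates constraint (iii): syllable 1 coda /ff/ has 2 consonants (> 1) → not permitted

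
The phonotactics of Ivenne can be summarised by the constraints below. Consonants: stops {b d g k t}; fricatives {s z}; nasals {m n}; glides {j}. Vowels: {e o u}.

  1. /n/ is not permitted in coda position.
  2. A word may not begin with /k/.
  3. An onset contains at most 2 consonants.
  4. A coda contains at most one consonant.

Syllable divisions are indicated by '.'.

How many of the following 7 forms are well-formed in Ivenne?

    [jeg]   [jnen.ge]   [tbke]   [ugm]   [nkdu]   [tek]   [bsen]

2

[jeg] — σ1 onset /j/, coda /g/ ok → well-formed
[jnen.ge] — violates constraint 1: syllable 1 coda contains /n/ → ill-formed
[tbke] — violates constraint 3: syllable 1 onset /tbk/ has 3 consonants (> 2) → ill-formed
[ugm] — violates constraint 4: syllable 1 coda /gm/ has 2 consonants (> 1) → ill-formed
[nkdu] — violates constraint 3: syllable 1 onset /nkd/ has 3 consonants (> 2) → ill-formed
[tek] — σ1 onset /t/, coda /k/ ok → well-formed
[bsen] — violates constraint 1: syllable 1 coda contains /n/ → ill-formed
Well-formed: [jeg], [tek] → 2.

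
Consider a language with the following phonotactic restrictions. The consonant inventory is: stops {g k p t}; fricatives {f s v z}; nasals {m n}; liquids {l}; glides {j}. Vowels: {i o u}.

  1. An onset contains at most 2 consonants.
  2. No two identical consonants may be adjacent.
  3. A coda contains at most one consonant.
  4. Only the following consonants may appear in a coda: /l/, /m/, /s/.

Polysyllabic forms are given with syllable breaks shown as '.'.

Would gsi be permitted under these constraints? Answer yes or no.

yes

gsi — σ1 onset /gs/ (2C), coda /∅/ ok → permitted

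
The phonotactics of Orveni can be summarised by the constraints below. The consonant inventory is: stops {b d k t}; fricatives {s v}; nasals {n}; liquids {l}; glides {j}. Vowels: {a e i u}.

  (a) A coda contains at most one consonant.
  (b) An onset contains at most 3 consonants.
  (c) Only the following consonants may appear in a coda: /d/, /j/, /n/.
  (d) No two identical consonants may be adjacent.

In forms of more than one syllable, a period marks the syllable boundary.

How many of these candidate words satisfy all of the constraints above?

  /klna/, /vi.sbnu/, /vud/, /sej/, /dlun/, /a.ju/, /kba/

7

/klna/ — σ1 onset /kln/ (3C), coda /∅/ ok → phonotactically legal
/vi.sbnu/ — σ1 onset /v/, coda /∅/ ok; σ2 onset /sbn/ (3C), coda /∅/ ok → phonotactically legal
/vud/ — σ1 onset /v/, coda /d/ ok → phonotactically legal
/sej/ — σ1 onset /s/, coda /j/ ok → phonotactically legal
/dlun/ — σ1 onset /dl/ (2C), coda /n/ ok → phonotactically legal
/a.ju/ — σ1 onset /∅/, coda /∅/ ok; σ2 onset /j/, coda /∅/ ok → phonotactically legal
/kba/ — σ1 onset /kb/ (2C), coda /∅/ ok → phonotactically legal
Phonotactically legal: /klna/, /vi.sbnu/, /vud/, /sej/, /dlun/, /a.ju/, /kba/ → 7.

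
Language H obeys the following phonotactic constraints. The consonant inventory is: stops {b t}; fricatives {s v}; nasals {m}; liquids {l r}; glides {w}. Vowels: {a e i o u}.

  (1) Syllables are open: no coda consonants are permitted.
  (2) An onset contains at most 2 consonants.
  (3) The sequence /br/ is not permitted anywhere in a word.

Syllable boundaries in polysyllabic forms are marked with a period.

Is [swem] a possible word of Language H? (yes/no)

[swem] — violates constraint 1: syllable 1 coda /m/ has 1 consonant (> 0) → phonotactically illegal

no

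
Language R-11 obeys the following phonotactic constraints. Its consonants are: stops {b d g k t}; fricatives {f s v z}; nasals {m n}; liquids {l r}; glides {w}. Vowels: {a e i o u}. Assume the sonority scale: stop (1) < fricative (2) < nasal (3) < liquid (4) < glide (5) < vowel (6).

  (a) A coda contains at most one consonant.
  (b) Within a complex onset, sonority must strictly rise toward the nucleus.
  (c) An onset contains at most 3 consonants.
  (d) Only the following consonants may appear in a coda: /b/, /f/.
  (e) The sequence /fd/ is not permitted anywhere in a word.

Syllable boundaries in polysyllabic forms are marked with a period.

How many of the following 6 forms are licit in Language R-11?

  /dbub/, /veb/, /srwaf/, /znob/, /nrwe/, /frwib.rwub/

/dbub/ — violates constraint (b): syllable 1 onset /db/: /d/ (stop, 1) → /b/ (stop, 1) does not rise → illicit
/veb/ — σ1 onset /v/, coda /b/ ok → licit
/srwaf/ — σ1 onset /srw/ (2→4→5 rises), coda /f/ ok → licit
/znob/ — σ1 onset /zn/ (2→3 rises), coda /b/ ok → licit
/nrwe/ — σ1 onset /nrw/ (3→4→5 rises), coda /∅/ ok → licit
/frwib.rwub/ — σ1 onset /frw/ (2→4→5 rises), coda /b/ ok; σ2 onset /rw/ (4→5 rises), coda /b/ ok → licit
Licit: /veb/, /srwaf/, /znob/, /nrwe/, /frwib.rwub/ → 5.

5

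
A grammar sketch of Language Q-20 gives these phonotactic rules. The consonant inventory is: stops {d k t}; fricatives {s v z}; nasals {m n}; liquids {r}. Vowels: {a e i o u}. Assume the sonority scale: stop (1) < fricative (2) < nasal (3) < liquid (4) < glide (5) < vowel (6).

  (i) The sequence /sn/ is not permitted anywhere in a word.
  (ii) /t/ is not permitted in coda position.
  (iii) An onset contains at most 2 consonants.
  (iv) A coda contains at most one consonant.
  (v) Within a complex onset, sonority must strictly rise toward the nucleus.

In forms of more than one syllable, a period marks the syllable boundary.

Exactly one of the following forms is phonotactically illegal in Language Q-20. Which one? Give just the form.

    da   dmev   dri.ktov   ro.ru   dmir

dri.ktov

da — σ1 onset /d/, coda /∅/ ok → phonotactically legal
dmev — σ1 onset /dm/ (1→3 rises), coda /v/ ok → phonotactically legal
dri.ktov — violates constraint (v): syllable 2 onset /kt/: /k/ (stop, 1) → /t/ (stop, 1) does not rise → phonotactically illegal
ro.ru — σ1 onset /r/, coda /∅/ ok; σ2 onset /r/, coda /∅/ ok → phonotactically legal
dmir — σ1 onset /dm/ (1→3 rises), coda /r/ ok → phonotactically legal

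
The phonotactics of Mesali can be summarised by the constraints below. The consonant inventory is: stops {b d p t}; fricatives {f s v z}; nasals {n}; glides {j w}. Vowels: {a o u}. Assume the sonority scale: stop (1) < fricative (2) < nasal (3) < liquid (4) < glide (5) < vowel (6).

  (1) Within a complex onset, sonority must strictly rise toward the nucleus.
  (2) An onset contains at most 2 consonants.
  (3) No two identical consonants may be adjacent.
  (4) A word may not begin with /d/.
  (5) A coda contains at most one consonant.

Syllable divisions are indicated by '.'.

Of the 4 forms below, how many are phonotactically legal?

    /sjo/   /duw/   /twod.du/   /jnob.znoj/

1

/sjo/ — σ1 onset /sj/ (2→5 rises), coda /∅/ ok → phonotactically legal
/duw/ — violates constraint 4: word begins with /d/ → phonotactically illegal
/twod.du/ — violates constraint 3: adjacent identical consonants /dd/ → phonotactically illegal
/jnob.znoj/ — violates constraint 1: syllable 1 onset /jn/: /j/ (glide, 5) → /n/ (nasal, 3) does not rise → phonotactically illegal
Phonotactically legal: /sjo/ → 1.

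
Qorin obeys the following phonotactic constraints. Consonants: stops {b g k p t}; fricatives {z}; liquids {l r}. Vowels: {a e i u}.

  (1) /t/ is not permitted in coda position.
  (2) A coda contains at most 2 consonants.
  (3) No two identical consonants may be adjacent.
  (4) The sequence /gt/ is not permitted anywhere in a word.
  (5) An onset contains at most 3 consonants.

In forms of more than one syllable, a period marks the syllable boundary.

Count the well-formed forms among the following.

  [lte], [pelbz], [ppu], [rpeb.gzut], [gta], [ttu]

[lte] — σ1 onset /lt/ (2C), coda /∅/ ok → well-formed
[pelbz] — violates constraint 2: syllable 1 coda /lbz/ has 3 consonants (> 2) → ill-formed
[ppu] — violates constraint 3: adjacent identical consonants /pp/ → ill-formed
[rpeb.gzut] — violates constraint 1: syllable 2 coda contains /t/ → ill-formed
[gta] — violates constraint 4: contains banned sequence /gt/ → ill-formed
[ttu] — violates constraint 3: adjacent identical consonants /tt/ → ill-formed
Well-formed: [lte] → 1.

1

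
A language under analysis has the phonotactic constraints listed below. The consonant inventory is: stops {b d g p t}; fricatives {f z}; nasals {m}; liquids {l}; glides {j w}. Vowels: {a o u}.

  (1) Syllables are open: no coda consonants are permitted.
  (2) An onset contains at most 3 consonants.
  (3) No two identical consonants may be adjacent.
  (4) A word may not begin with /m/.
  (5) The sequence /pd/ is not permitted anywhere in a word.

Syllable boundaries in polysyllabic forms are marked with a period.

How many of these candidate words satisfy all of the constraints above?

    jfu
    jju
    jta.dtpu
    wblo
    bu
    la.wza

jfu — σ1 onset /jf/ (2C), coda /∅/ ok → licit
jju — violates constraint 3: adjacent identical consonants /jj/ → illicit
jta.dtpu — σ1 onset /jt/ (2C), coda /∅/ ok; σ2 onset /dtp/ (3C), coda /∅/ ok → licit
wblo — σ1 onset /wbl/ (3C), coda /∅/ ok → licit
bu — σ1 onset /b/, coda /∅/ ok → licit
la.wza — σ1 onset /l/, coda /∅/ ok; σ2 onset /wz/ (2C), coda /∅/ ok → licit
Licit: jfu, jta.dtpu, wblo, bu, la.wza → 5.

5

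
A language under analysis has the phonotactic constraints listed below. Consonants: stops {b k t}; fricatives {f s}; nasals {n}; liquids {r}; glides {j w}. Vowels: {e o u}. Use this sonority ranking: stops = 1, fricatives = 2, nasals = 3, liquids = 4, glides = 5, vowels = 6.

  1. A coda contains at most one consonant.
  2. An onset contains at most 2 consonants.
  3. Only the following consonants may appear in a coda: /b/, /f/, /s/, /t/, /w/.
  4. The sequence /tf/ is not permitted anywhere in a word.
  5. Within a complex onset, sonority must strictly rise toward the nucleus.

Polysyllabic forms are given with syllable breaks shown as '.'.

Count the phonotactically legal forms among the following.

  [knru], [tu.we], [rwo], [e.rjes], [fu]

4

[knru] — violates constraint 2: syllable 1 onset /knr/ has 3 consonants (> 2) → phonotactically illegal
[tu.we] — σ1 onset /t/, coda /∅/ ok; σ2 onset /w/, coda /∅/ ok → phonotactically legal
[rwo] — σ1 onset /rw/ (4→5 rises), coda /∅/ ok → phonotactically legal
[e.rjes] — σ1 onset /∅/, coda /∅/ ok; σ2 onset /rj/ (4→5 rises), coda /s/ ok → phonotactically legal
[fu] — σ1 onset /f/, coda /∅/ ok → phonotactically legal
Phonotactically legal: [tu.we], [rwo], [e.rjes], [fu] → 4.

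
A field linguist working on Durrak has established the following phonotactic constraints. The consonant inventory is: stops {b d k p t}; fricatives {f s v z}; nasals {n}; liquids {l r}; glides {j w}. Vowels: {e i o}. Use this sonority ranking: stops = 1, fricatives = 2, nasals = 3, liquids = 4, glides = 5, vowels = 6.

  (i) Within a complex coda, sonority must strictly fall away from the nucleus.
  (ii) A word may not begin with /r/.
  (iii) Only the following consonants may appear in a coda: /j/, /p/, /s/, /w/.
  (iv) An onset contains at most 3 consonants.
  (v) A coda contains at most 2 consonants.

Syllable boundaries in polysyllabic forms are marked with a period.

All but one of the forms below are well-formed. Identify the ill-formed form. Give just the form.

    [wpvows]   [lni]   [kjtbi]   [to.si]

[kjtbi]

[wpvows] — σ1 onset /wpv/ (3C), coda /ws/ (5→2 falls) ok → well-formed
[lni] — σ1 onset /ln/ (2C), coda /∅/ ok → well-formed
[kjtbi] — violates constraint (iv): syllable 1 onset /kjtb/ has 4 consonants (> 3) → ill-formed
[to.si] — σ1 onset /t/, coda /∅/ ok; σ2 onset /s/, coda /∅/ ok → well-formed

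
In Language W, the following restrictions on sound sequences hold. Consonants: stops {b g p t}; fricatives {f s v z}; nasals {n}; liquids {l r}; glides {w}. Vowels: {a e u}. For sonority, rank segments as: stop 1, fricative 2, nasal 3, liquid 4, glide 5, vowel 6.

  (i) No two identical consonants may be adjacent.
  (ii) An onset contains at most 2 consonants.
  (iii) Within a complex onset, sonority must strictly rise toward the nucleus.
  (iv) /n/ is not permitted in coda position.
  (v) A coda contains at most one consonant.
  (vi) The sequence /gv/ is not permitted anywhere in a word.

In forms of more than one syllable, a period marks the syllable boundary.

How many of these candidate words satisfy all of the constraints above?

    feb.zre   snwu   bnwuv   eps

1

feb.zre — σ1 onset /f/, coda /b/ ok; σ2 onset /zr/ (2→4 rises), coda /∅/ ok → well-formed
snwu — violates constraint (ii): syllable 1 onset /snw/ has 3 consonants (> 2) → ill-formed
bnwuv — violates constraint (ii): syllable 1 onset /bnw/ has 3 consonants (> 2) → ill-formed
eps — violates constraint (v): syllable 1 coda /ps/ has 2 consonants (> 1) → ill-formed
Well-formed: feb.zre → 1.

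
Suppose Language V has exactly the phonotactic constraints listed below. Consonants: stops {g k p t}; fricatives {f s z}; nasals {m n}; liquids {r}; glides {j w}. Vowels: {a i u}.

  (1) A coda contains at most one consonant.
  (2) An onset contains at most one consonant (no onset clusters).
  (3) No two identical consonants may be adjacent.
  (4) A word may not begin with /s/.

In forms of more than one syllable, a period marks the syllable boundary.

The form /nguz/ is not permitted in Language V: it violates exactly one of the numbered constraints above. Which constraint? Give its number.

/nguz/: syllable 1 onset /ng/ has 2 consonants (> 1).
This is a violation of constraint 2: "An onset contains at most one consonant (no onset clusters)."
The remaining constraints (1, 3, 4) are satisfied.

2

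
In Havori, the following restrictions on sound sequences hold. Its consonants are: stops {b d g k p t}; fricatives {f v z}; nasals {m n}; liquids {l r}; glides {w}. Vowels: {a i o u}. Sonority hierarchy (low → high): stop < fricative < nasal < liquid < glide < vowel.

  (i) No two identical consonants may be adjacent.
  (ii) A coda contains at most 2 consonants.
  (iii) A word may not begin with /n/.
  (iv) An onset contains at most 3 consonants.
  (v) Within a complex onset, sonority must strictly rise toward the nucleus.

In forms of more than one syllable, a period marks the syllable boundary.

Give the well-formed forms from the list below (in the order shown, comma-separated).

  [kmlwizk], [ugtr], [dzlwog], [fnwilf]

[fnwilf]

[kmlwizk] — violates constraint (iv): syllable 1 onset /kmlw/ has 4 consonants (> 3) → ill-formed
[ugtr] — violates constraint (ii): syllable 1 coda /gtr/ has 3 consonants (> 2) → ill-formed
[dzlwog] — violates constraint (iv): syllable 1 onset /dzlw/ has 4 consonants (> 3) → ill-formed
[fnwilf] — σ1 onset /fnw/ (2→3→5 rises), coda /lf/ (2C) ok → well-formed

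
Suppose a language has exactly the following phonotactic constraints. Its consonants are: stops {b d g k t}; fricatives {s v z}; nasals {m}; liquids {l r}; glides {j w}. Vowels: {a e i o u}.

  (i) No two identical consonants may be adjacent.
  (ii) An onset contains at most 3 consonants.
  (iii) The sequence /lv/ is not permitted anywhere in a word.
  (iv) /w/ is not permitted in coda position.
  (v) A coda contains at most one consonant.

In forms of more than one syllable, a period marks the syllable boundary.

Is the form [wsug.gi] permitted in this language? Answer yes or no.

[wsug.gi] — violates constraint (i): adjacent identical consonants /gg/ → not permitted

no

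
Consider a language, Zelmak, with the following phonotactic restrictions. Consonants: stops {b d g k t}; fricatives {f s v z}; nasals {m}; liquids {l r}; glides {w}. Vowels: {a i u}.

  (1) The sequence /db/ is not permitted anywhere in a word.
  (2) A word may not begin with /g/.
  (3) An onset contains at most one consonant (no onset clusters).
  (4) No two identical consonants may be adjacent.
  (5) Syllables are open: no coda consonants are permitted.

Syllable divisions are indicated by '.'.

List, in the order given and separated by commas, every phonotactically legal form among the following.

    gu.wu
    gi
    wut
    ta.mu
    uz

ta.mu

gu.wu — violates constraint 2: word begins with /g/ → phonotactically illegal
gi — violates constraint 2: word begins with /g/ → phonotactically illegal
wut — violates constraint 5: syllable 1 coda /t/ has 1 consonant (> 0) → phonotactically illegal
ta.mu — σ1 onset /t/, coda /∅/ ok; σ2 onset /m/, coda /∅/ ok → phonotactically legal
uz — violates constraint 5: syllable 1 coda /z/ has 1 consonant (> 0) → phonotactically illegal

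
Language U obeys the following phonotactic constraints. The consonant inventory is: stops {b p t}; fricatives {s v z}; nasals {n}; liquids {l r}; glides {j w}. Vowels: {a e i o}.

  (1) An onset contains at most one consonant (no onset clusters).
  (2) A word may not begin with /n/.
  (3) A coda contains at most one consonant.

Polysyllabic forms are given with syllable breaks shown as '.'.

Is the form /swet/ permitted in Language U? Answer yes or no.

no

/swet/ — violates constraint 1: syllable 1 onset /sw/ has 2 consonants (> 1) → not permitted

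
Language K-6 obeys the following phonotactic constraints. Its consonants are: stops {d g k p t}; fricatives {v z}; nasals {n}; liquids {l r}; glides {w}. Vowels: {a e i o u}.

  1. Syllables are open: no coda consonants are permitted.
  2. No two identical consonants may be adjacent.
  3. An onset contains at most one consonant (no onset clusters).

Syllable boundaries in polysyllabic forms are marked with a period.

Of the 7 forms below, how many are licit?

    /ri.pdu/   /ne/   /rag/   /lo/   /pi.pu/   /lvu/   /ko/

/ri.pdu/ — violates constraint 3: syllable 2 onset /pd/ has 2 consonants (> 1) → illicit
/ne/ — σ1 onset /n/, coda /∅/ ok → licit
/rag/ — violates constraint 1: syllable 1 coda /g/ has 1 consonant (> 0) → illicit
/lo/ — σ1 onset /l/, coda /∅/ ok → licit
/pi.pu/ — σ1 onset /p/, coda /∅/ ok; σ2 onset /p/, coda /∅/ ok → licit
/lvu/ — violates constraint 3: syllable 1 onset /lv/ has 2 consonants (> 1) → illicit
/ko/ — σ1 onset /k/, coda /∅/ ok → licit
Licit: /ne/, /lo/, /pi.pu/, /ko/ → 4.

4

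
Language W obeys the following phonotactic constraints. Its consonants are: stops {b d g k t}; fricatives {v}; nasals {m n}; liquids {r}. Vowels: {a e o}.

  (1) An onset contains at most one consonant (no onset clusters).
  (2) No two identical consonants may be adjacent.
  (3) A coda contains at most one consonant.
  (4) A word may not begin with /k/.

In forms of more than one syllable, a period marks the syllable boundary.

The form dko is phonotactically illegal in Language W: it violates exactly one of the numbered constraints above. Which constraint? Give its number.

1

dko: syllable 1 onset /dk/ has 2 consonants (> 1).
This is a violation of constraint 1: "An onset contains at most one consonant (no onset clusters)."
The remaining constraints (2, 3, 4) are satisfied.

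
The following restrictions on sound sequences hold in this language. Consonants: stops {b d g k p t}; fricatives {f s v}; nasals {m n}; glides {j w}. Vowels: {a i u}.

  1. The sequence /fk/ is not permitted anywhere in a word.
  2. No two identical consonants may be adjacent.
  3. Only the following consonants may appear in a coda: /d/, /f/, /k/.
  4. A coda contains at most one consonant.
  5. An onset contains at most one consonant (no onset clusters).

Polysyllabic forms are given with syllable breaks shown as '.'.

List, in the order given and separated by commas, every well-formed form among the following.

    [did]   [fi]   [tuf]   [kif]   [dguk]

[did] — σ1 onset /d/, coda /d/ ok → well-formed
[fi] — σ1 onset /f/, coda /∅/ ok → well-formed
[tuf] — σ1 onset /t/, coda /f/ ok → well-formed
[kif] — σ1 onset /k/, coda /f/ ok → well-formed
[dguk] — violates constraint 5: syllable 1 onset /dg/ has 2 consonants (> 1) → ill-formed

[did], [fi], [tuf], [kif]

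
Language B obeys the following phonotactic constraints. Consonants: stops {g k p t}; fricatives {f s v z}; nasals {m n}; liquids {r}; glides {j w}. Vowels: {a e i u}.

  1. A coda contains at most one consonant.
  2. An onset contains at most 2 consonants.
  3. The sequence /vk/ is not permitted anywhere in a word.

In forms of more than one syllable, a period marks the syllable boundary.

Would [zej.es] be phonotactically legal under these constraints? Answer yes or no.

[zej.es] — σ1 onset /z/, coda /j/ ok; σ2 onset /∅/, coda /s/ ok → phonotactically legal

yes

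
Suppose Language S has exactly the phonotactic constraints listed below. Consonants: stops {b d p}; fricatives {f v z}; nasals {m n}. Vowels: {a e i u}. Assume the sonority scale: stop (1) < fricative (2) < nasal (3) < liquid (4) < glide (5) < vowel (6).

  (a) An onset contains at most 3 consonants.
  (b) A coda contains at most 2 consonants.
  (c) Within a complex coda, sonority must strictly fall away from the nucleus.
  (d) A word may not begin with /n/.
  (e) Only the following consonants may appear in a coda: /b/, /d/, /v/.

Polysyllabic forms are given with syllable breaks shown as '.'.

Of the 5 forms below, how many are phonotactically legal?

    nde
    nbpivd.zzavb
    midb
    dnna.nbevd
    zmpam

1

nde — violates constraint (d): word begins with /n/ → phonotactically illegal
nbpivd.zzavb — violates constraint (d): word begins with /n/ → phonotactically illegal
midb — violates constraint (c): syllable 1 coda /db/: /d/ (stop, 1) → /b/ (stop, 1) does not fall → phonotactically illegal
dnna.nbevd — σ1 onset /dnn/ (3C), coda /∅/ ok; σ2 onset /nb/ (2C), coda /vd/ (2→1 falls) ok → phonotactically legal
zmpam — violates constraint (e): syllable 1 coda contains /m/, which is not a licensed coda consonant → phonotactically illegal
Phonotactically legal: dnna.nbevd → 1.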